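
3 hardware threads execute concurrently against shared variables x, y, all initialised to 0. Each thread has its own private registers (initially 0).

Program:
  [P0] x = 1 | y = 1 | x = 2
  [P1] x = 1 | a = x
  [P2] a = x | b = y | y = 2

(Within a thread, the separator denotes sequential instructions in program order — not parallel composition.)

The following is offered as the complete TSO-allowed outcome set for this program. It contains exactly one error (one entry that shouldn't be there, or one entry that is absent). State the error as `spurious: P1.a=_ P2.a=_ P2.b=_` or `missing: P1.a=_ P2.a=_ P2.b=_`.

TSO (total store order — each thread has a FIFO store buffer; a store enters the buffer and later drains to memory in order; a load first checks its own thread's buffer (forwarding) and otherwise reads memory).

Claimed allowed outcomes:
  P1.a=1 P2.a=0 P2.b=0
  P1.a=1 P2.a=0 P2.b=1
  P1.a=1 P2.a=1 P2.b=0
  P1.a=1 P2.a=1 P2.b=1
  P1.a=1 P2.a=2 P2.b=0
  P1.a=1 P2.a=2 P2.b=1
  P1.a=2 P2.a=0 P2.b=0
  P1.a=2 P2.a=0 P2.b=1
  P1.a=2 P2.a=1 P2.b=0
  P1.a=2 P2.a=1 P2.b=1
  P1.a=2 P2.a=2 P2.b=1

outcome vector order: (P1.a,P2.a,P2.b)
TSO: 10 outcomes — {100, 101, 110, 111, 121, 200, 201, 210, 211, 221}
claimed∖TSO = {120}

spurious: P1.a=1 P2.a=2 P2.b=0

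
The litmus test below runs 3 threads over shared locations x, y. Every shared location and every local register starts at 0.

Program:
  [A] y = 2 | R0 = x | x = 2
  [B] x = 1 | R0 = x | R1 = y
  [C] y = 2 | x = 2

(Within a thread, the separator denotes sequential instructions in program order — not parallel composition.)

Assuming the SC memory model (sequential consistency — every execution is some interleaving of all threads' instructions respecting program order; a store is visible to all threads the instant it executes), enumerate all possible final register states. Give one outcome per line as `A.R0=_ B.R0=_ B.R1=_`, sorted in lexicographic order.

outcome vector order: (A.R0,B.R0,B.R1)
|SC outcomes| = 8

A.R0=0 B.R0=1 B.R1=2
A.R0=0 B.R0=2 B.R1=2
A.R0=1 B.R0=1 B.R1=0
A.R0=1 B.R0=1 B.R1=2
A.R0=1 B.R0=2 B.R1=2
A.R0=2 B.R0=1 B.R1=0
A.R0=2 B.R0=1 B.R1=2
A.R0=2 B.R0=2 B.R1=2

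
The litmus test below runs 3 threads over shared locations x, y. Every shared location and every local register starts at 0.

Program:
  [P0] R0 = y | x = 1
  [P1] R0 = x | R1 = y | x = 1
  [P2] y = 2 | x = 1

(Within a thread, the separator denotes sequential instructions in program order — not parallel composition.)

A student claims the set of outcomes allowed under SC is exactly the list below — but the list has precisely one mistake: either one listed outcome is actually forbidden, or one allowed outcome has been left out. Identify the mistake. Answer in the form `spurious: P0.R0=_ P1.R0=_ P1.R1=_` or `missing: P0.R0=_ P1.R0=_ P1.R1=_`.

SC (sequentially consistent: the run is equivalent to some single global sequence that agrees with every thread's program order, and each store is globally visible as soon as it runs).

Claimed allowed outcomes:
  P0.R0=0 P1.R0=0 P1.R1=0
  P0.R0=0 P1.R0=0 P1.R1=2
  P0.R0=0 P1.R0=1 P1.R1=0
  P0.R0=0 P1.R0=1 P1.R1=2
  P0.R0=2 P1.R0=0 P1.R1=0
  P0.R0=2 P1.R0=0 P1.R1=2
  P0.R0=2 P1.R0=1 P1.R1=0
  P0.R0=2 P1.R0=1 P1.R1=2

spurious: P0.R0=2 P1.R0=1 P1.R1=0

outcome vector order: (P0.R0,P1.R0,P1.R1)
[SC] allowed = {000, 002, 010, 012, 200, 202, 212}
claimed∖SC = {210}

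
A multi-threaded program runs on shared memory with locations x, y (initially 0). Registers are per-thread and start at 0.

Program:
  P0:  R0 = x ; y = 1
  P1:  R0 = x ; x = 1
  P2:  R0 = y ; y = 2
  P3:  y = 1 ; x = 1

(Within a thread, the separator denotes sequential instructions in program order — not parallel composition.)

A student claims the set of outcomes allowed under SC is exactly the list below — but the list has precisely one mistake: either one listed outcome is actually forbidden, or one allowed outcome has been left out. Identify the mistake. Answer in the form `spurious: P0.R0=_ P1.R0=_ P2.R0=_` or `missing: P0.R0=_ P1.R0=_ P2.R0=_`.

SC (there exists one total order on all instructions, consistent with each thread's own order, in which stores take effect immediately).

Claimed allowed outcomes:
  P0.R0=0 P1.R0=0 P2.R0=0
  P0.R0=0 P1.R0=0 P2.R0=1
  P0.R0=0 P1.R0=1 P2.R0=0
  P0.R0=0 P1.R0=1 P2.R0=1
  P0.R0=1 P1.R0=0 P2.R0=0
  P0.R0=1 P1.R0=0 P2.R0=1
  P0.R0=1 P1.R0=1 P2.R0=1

missing: P0.R0=1 P1.R0=1 P2.R0=0

outcome vector order: (P0.R0,P1.R0,P2.R0)
[SC] allowed = {0/0/0, 0/0/1, 0/1/0, 0/1/1, 1/0/0, 1/0/1, 1/1/0, 1/1/1}
SC∖claimed = {1/1/0}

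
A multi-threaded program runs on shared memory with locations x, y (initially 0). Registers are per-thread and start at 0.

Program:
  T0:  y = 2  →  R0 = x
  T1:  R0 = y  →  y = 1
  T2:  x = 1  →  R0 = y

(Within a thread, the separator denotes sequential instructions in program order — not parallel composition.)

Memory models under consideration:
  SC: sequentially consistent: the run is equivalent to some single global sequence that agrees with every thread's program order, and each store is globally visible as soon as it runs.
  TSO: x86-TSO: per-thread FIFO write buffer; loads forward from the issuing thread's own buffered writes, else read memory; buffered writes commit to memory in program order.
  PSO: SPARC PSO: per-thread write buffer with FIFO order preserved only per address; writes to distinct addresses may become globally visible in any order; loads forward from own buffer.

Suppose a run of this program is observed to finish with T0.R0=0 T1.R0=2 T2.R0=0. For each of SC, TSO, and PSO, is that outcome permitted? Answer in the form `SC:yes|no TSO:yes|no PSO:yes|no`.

SC:no TSO:yes PSO:yes

outcome vector order: (T0.R0,T1.R0,T2.R0)
SC (10): (0,0,1); (0,0,2); (0,2,1); (0,2,2); (1,0,0); (1,0,1); (1,0,2); (1,2,0); (1,2,1); (1,2,2)
TSO (12): (0,0,0); (0,0,1); (0,0,2); (0,2,0); (0,2,1); (0,2,2); (1,0,0); (1,0,1); (1,0,2); (1,2,0); (1,2,1); (1,2,2)
PSO (12): (0,0,0); (0,0,1); (0,0,2); (0,2,0); (0,2,1); (0,2,2); (1,0,0); (1,0,1); (1,0,2); (1,2,0); (1,2,1); (1,2,2)
target (0,2,0) ∈ {TSO,PSO}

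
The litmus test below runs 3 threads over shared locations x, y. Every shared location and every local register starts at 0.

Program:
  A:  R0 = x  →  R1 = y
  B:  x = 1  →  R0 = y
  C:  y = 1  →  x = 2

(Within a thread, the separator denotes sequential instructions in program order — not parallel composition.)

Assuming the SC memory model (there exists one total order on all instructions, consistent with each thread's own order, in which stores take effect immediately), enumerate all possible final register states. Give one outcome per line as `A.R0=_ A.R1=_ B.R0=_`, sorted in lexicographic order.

outcome vector order: (A.R0,A.R1,B.R0)
|SC outcomes| = 10

A.R0=0 A.R1=0 B.R0=0
A.R0=0 A.R1=0 B.R0=1
A.R0=0 A.R1=1 B.R0=0
A.R0=0 A.R1=1 B.R0=1
A.R0=1 A.R1=0 B.R0=0
A.R0=1 A.R1=0 B.R0=1
A.R0=1 A.R1=1 B.R0=0
A.R0=1 A.R1=1 B.R0=1
A.R0=2 A.R1=1 B.R0=0
A.R0=2 A.R1=1 B.R0=1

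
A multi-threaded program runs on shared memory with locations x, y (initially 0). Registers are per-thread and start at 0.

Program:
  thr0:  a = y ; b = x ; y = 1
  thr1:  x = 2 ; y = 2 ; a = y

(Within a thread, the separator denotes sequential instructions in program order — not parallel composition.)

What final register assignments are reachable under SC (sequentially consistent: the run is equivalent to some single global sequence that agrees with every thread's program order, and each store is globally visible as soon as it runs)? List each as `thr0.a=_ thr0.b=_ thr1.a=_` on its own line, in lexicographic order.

outcome vector order: (thr0.a,thr0.b,thr1.a)
|SC outcomes| = 6

thr0.a=0 thr0.b=0 thr1.a=1
thr0.a=0 thr0.b=0 thr1.a=2
thr0.a=0 thr0.b=2 thr1.a=1
thr0.a=0 thr0.b=2 thr1.a=2
thr0.a=2 thr0.b=2 thr1.a=1
thr0.a=2 thr0.b=2 thr1.a=2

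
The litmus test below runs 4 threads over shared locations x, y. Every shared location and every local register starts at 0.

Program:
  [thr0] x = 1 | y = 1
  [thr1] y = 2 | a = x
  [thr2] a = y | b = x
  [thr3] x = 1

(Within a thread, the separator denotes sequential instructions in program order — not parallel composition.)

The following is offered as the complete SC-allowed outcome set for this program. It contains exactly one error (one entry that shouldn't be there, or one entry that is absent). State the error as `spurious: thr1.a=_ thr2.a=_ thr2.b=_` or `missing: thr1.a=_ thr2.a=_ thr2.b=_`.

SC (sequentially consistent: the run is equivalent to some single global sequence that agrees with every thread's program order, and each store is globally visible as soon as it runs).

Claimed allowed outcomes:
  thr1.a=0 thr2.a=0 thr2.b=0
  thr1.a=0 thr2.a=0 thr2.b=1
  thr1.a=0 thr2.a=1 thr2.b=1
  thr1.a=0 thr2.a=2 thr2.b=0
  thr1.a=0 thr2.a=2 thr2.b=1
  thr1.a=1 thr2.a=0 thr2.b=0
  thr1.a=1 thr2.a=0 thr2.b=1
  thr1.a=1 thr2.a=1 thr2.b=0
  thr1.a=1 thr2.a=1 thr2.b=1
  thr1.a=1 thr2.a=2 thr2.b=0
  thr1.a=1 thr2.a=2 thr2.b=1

spurious: thr1.a=1 thr2.a=1 thr2.b=0

outcome vector order: (thr1.a,thr2.a,thr2.b)
[SC] allowed = {000 001 011 020 021 100 101 111 120 121}
claimed∖SC = {110}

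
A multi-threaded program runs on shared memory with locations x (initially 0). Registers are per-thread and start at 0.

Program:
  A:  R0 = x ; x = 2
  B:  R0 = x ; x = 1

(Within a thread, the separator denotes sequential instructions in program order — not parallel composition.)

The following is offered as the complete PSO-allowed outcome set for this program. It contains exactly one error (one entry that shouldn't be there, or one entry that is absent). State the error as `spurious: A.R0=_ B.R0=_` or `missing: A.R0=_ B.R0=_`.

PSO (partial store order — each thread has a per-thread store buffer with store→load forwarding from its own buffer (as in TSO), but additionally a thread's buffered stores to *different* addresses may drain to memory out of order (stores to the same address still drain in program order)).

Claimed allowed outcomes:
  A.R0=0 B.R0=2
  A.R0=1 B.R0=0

missing: A.R0=0 B.R0=0

outcome vector order: (A.R0,B.R0)
PSO (3): <0 0>, <0 2>, <1 0>
PSO∖claimed = {<0 0>}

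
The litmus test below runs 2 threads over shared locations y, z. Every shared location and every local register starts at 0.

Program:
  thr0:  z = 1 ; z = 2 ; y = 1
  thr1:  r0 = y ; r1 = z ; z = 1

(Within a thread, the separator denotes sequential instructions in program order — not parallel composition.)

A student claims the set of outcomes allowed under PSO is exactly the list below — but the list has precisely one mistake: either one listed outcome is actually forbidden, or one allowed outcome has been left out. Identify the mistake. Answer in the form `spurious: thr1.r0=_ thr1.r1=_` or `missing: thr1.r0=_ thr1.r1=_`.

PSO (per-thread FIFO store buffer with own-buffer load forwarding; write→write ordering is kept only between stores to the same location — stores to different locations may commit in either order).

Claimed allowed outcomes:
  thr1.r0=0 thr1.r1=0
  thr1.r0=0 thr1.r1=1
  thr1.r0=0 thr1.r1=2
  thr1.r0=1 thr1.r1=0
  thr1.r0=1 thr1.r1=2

missing: thr1.r0=1 thr1.r1=1

outcome vector order: (thr1.r0,thr1.r1)
PSO: 6 outcomes — {00, 01, 02, 10, 11, 12}
PSO∖claimed = {11}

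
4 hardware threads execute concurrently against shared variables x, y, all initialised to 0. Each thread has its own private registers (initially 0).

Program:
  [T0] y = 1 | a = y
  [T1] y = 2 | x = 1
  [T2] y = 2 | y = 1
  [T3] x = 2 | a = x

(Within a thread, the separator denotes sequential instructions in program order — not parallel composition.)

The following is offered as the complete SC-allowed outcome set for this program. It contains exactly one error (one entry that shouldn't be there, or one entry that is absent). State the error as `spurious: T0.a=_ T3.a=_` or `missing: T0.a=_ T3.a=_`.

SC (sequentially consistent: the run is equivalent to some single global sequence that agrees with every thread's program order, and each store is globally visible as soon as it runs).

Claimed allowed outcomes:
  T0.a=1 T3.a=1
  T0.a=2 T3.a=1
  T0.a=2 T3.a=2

missing: T0.a=1 T3.a=2

outcome vector order: (T0.a,T3.a)
under SC → (1,1), (1,2), (2,1), (2,2)
SC∖claimed = {(1,2)}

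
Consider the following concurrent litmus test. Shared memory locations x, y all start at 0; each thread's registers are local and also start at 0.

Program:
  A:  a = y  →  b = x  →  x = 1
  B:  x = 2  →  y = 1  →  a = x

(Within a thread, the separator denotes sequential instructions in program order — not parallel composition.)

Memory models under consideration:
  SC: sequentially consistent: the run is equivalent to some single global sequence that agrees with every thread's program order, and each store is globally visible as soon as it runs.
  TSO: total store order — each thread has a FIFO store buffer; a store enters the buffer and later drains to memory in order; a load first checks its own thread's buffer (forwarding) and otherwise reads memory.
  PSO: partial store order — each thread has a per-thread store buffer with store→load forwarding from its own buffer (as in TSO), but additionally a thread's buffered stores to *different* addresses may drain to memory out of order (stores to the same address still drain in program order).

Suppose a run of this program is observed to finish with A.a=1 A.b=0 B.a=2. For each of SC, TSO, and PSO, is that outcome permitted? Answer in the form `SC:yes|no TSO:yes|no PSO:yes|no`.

SC:no TSO:no PSO:yes

outcome vector order: (A.a,A.b,B.a)
under SC → 001; 002; 021; 022; 121; 122
under TSO → 001; 002; 021; 022; 121; 122
under PSO → 001; 002; 021; 022; 101; 102; 121; 122
target 102 ∈ {PSO}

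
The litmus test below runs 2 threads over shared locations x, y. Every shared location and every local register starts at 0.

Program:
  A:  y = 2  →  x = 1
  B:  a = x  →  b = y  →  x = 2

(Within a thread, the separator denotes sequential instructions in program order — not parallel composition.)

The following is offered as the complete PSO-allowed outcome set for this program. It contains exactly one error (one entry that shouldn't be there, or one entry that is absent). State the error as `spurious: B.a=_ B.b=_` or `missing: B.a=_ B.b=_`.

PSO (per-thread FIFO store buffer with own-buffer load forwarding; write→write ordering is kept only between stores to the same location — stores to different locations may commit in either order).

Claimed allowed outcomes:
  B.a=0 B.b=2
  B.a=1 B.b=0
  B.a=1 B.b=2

missing: B.a=0 B.b=0

outcome vector order: (B.a,B.b)
[PSO] allowed = {0/0, 0/2, 1/0, 1/2}
PSO∖claimed = {0/0}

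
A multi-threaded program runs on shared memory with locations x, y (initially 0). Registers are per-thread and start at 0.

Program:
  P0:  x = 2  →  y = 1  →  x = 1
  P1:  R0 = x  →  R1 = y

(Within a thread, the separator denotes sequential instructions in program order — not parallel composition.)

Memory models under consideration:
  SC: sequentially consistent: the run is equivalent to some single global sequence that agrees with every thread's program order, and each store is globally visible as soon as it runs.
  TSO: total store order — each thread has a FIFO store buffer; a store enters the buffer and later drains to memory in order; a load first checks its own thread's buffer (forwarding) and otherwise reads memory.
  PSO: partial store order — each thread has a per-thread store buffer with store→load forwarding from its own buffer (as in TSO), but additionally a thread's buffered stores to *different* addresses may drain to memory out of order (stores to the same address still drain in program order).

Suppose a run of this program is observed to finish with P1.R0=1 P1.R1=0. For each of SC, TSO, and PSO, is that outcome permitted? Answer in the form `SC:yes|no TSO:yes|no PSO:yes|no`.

outcome vector order: (P1.R0,P1.R1)
SC: 5 outcomes — {<0 0>; <0 1>; <1 1>; <2 0>; <2 1>}
TSO: 5 outcomes — {<0 0>; <0 1>; <1 1>; <2 0>; <2 1>}
PSO: 6 outcomes — {<0 0>; <0 1>; <1 0>; <1 1>; <2 0>; <2 1>}
target <1 0> ∈ {PSO}

SC:no TSO:no PSO:yes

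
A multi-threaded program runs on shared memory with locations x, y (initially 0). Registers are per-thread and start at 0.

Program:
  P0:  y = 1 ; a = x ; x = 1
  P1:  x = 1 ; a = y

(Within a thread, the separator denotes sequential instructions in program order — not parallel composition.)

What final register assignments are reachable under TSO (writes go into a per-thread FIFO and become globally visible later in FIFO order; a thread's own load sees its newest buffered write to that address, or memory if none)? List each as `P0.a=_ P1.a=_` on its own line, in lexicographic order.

P0.a=0 P1.a=0
P0.a=0 P1.a=1
P0.a=1 P1.a=0
P0.a=1 P1.a=1

outcome vector order: (P0.a,P1.a)
|TSO outcomes| = 4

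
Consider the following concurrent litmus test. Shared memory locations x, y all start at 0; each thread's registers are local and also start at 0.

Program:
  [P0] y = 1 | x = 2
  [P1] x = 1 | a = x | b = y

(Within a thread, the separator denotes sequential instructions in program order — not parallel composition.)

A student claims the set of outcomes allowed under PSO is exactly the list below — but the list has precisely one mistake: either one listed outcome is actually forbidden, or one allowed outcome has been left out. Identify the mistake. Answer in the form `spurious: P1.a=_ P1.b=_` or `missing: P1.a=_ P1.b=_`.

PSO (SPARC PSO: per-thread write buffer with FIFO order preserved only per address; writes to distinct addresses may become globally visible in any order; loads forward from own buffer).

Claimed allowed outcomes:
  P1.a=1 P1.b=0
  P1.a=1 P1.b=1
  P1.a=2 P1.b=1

outcome vector order: (P1.a,P1.b)
under PSO → 1/0; 1/1; 2/0; 2/1
PSO∖claimed = {2/0}

missing: P1.a=2 P1.b=0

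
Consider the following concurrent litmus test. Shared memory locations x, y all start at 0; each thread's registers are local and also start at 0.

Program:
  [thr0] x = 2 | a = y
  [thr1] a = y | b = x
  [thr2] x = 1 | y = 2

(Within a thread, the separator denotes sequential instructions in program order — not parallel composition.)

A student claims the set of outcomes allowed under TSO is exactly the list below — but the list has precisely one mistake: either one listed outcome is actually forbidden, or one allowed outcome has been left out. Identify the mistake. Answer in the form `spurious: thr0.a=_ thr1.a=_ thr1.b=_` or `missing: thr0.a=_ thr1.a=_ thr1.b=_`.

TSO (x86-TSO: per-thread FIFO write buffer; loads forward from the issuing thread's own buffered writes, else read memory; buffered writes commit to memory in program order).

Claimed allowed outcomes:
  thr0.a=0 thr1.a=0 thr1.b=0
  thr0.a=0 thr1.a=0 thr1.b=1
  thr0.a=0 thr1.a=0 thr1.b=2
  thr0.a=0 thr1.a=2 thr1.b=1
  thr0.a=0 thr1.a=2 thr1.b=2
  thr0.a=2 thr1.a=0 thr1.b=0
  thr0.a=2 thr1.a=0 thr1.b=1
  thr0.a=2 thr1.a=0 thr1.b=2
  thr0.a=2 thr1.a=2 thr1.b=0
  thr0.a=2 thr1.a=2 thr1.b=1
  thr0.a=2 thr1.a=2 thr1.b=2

outcome vector order: (thr0.a,thr1.a,thr1.b)
TSO: 10 outcomes — {<0 0 0> <0 0 1> <0 0 2> <0 2 1> <0 2 2> <2 0 0> <2 0 1> <2 0 2> <2 2 1> <2 2 2>}
claimed∖TSO = {<2 2 0>}

spurious: thr0.a=2 thr1.a=2 thr1.b=0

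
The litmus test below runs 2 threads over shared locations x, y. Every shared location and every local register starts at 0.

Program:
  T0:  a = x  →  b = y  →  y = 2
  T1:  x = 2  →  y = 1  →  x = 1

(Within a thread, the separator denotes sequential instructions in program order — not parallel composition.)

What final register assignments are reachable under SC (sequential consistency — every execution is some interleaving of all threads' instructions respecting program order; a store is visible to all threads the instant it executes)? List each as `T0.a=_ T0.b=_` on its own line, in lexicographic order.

outcome vector order: (T0.a,T0.b)
|SC outcomes| = 5

T0.a=0 T0.b=0
T0.a=0 T0.b=1
T0.a=1 T0.b=1
T0.a=2 T0.b=0
T0.a=2 T0.b=1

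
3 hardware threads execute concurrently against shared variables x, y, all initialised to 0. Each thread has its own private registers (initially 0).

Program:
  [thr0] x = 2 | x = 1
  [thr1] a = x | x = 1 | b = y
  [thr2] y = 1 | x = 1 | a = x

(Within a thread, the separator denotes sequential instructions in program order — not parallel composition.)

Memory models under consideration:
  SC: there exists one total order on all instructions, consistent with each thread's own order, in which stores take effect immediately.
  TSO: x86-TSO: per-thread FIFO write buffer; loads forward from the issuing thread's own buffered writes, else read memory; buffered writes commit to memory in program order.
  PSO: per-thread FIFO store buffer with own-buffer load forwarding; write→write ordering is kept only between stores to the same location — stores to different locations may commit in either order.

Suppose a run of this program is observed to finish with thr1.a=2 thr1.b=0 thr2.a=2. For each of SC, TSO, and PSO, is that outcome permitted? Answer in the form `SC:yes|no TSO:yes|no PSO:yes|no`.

SC:no TSO:no PSO:yes

outcome vector order: (thr1.a,thr1.b,thr2.a)
[SC] allowed = {0/0/1, 0/0/2, 0/1/1, 0/1/2, 1/0/1, 1/1/1, 1/1/2, 2/0/1, 2/1/1, 2/1/2}
[TSO] allowed = {0/0/1, 0/0/2, 0/1/1, 0/1/2, 1/0/1, 1/1/1, 1/1/2, 2/0/1, 2/1/1, 2/1/2}
[PSO] allowed = {0/0/1, 0/0/2, 0/1/1, 0/1/2, 1/0/1, 1/0/2, 1/1/1, 1/1/2, 2/0/1, 2/0/2, 2/1/1, 2/1/2}
target 2/0/2 ∈ {PSO}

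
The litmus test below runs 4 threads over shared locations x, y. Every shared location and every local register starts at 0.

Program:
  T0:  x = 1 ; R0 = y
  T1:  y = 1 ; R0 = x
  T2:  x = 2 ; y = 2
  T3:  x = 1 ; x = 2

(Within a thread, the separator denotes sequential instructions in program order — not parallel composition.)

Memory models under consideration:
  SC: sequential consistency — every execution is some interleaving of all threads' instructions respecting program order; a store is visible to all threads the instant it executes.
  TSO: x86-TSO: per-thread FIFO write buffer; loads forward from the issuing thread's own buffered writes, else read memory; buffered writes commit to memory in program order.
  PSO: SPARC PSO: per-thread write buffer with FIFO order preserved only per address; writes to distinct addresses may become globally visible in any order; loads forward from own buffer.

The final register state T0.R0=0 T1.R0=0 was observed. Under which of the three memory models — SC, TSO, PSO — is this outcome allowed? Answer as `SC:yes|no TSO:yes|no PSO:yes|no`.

outcome vector order: (T0.R0,T1.R0)
under SC → <0 1> <0 2> <1 0> <1 1> <1 2> <2 0> <2 1> <2 2>
under TSO → <0 0> <0 1> <0 2> <1 0> <1 1> <1 2> <2 0> <2 1> <2 2>
under PSO → <0 0> <0 1> <0 2> <1 0> <1 1> <1 2> <2 0> <2 1> <2 2>
target <0 0> ∈ {TSO,PSO}

SC:no TSO:yes PSO:yes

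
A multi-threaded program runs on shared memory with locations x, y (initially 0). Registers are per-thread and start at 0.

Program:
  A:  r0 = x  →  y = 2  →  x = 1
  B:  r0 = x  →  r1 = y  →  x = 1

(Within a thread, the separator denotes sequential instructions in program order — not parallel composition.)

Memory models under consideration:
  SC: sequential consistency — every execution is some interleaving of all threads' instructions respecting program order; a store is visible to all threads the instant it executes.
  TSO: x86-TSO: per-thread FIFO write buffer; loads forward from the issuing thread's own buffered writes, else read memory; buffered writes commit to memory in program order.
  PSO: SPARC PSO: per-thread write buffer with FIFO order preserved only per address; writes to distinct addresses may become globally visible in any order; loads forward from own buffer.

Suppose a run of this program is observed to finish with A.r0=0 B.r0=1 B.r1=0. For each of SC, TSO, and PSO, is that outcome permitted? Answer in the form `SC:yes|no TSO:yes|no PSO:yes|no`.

outcome vector order: (A.r0,B.r0,B.r1)
SC (4): <0 0 0>; <0 0 2>; <0 1 2>; <1 0 0>
TSO (4): <0 0 0>; <0 0 2>; <0 1 2>; <1 0 0>
PSO (5): <0 0 0>; <0 0 2>; <0 1 0>; <0 1 2>; <1 0 0>
target <0 1 0> ∈ {PSO}

SC:no TSO:no PSO:yes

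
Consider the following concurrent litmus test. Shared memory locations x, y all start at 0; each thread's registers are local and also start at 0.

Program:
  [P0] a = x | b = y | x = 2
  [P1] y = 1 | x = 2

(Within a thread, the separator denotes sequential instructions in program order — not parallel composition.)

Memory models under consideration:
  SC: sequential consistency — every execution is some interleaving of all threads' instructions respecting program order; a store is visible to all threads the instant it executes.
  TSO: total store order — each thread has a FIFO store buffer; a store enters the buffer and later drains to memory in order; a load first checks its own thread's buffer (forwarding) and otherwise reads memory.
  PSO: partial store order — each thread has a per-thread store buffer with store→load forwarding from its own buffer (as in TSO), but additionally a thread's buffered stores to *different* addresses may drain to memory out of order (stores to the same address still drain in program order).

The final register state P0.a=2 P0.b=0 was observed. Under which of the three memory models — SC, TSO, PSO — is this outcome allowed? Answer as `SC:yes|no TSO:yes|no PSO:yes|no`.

outcome vector order: (P0.a,P0.b)
[SC] allowed = {<0 0>; <0 1>; <2 1>}
[TSO] allowed = {<0 0>; <0 1>; <2 1>}
[PSO] allowed = {<0 0>; <0 1>; <2 0>; <2 1>}
target <2 0> ∈ {PSO}

SC:no TSO:no PSO:yes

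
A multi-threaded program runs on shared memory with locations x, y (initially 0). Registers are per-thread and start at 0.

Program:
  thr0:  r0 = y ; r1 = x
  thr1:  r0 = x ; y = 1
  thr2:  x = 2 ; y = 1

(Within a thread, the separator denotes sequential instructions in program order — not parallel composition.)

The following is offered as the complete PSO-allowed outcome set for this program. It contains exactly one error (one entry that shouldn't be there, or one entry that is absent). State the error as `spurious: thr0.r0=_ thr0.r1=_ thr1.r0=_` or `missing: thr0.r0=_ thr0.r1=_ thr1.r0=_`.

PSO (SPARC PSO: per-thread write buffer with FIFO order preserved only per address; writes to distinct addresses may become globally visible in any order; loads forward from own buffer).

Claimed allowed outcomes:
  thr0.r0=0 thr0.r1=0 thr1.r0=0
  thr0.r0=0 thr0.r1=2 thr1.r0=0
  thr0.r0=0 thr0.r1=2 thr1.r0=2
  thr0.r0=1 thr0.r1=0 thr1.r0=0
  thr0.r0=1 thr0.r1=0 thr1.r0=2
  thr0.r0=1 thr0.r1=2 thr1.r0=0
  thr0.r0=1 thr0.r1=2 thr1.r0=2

missing: thr0.r0=0 thr0.r1=0 thr1.r0=2

outcome vector order: (thr0.r0,thr0.r1,thr1.r0)
under PSO → <0 0 0>; <0 0 2>; <0 2 0>; <0 2 2>; <1 0 0>; <1 0 2>; <1 2 0>; <1 2 2>
PSO∖claimed = {<0 0 2>}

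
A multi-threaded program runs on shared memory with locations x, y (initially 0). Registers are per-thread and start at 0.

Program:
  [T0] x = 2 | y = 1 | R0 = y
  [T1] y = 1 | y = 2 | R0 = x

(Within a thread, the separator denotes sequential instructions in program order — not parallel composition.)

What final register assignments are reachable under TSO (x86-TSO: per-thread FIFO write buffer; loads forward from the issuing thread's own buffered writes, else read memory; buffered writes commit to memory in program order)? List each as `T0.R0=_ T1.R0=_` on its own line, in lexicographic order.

T0.R0=1 T1.R0=0
T0.R0=1 T1.R0=2
T0.R0=2 T1.R0=0
T0.R0=2 T1.R0=2

outcome vector order: (T0.R0,T1.R0)
|TSO outcomes| = 4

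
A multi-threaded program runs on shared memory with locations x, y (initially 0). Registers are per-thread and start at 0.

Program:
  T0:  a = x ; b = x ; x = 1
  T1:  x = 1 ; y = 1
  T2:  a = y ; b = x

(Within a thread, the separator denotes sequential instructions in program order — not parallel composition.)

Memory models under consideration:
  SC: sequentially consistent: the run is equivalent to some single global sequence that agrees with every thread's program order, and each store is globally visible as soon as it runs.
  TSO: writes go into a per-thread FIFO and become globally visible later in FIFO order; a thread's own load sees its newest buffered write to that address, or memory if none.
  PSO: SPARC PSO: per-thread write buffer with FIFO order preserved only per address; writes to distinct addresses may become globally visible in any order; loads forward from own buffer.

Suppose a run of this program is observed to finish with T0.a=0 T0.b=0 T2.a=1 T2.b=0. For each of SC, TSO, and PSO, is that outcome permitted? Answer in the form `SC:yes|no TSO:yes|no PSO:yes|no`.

SC:no TSO:no PSO:yes

outcome vector order: (T0.a,T0.b,T2.a,T2.b)
SC (9): 0000, 0001, 0011, 0100, 0101, 0111, 1100, 1101, 1111
TSO (9): 0000, 0001, 0011, 0100, 0101, 0111, 1100, 1101, 1111
PSO (12): 0000, 0001, 0010, 0011, 0100, 0101, 0110, 0111, 1100, 1101, 1110, 1111
target 0010 ∈ {PSO}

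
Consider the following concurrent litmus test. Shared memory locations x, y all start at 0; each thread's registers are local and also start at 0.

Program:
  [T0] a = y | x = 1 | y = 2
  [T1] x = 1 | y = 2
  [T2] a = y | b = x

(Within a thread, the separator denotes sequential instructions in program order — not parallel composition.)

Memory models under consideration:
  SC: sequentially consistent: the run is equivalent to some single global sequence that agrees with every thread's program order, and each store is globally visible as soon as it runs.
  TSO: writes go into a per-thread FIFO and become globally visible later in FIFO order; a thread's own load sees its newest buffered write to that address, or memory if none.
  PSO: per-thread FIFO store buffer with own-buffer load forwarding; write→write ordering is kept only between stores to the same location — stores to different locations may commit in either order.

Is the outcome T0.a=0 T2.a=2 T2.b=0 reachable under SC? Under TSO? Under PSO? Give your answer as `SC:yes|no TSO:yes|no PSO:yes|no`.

SC:no TSO:no PSO:yes

outcome vector order: (T0.a,T2.a,T2.b)
under SC → <0 0 0>; <0 0 1>; <0 2 1>; <2 0 0>; <2 0 1>; <2 2 1>
under TSO → <0 0 0>; <0 0 1>; <0 2 1>; <2 0 0>; <2 0 1>; <2 2 1>
under PSO → <0 0 0>; <0 0 1>; <0 2 0>; <0 2 1>; <2 0 0>; <2 0 1>; <2 2 0>; <2 2 1>
target <0 2 0> ∈ {PSO}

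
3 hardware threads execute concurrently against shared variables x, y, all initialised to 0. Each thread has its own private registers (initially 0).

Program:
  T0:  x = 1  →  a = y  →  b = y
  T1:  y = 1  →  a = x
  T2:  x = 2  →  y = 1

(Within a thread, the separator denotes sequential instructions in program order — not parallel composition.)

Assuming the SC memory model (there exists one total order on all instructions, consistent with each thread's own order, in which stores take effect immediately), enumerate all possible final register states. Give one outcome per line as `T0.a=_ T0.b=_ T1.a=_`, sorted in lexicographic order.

T0.a=0 T0.b=0 T1.a=1
T0.a=0 T0.b=0 T1.a=2
T0.a=0 T0.b=1 T1.a=1
T0.a=0 T0.b=1 T1.a=2
T0.a=1 T0.b=1 T1.a=0
T0.a=1 T0.b=1 T1.a=1
T0.a=1 T0.b=1 T1.a=2

outcome vector order: (T0.a,T0.b,T1.a)
|SC outcomes| = 7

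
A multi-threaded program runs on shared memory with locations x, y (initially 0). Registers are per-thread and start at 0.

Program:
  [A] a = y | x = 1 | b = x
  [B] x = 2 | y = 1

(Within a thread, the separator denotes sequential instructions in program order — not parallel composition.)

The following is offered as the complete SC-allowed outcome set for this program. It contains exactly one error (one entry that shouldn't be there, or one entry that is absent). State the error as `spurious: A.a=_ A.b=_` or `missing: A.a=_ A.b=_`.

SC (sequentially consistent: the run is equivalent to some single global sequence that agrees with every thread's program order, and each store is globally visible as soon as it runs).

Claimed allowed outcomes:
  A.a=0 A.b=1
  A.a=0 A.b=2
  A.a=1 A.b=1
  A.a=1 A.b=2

outcome vector order: (A.a,A.b)
under SC → 01; 02; 11
claimed∖SC = {12}

spurious: A.a=1 A.b=2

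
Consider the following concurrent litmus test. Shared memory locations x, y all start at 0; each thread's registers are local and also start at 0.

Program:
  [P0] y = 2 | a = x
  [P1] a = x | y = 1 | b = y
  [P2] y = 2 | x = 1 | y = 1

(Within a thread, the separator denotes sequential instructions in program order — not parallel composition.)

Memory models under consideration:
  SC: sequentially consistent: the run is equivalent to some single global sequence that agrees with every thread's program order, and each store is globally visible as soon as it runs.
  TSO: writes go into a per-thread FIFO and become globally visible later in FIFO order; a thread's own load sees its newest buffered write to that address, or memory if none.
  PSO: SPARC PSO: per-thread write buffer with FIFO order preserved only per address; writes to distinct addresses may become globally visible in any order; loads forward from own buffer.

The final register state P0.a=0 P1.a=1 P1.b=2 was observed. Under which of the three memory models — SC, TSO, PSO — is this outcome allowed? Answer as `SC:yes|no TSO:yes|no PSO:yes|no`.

outcome vector order: (P0.a,P1.a,P1.b)
SC: 7 outcomes — {0/0/1, 0/0/2, 0/1/1, 1/0/1, 1/0/2, 1/1/1, 1/1/2}
TSO: 8 outcomes — {0/0/1, 0/0/2, 0/1/1, 0/1/2, 1/0/1, 1/0/2, 1/1/1, 1/1/2}
PSO: 8 outcomes — {0/0/1, 0/0/2, 0/1/1, 0/1/2, 1/0/1, 1/0/2, 1/1/1, 1/1/2}
target 0/1/2 ∈ {TSO,PSO}

SC:no TSO:yes PSO:yes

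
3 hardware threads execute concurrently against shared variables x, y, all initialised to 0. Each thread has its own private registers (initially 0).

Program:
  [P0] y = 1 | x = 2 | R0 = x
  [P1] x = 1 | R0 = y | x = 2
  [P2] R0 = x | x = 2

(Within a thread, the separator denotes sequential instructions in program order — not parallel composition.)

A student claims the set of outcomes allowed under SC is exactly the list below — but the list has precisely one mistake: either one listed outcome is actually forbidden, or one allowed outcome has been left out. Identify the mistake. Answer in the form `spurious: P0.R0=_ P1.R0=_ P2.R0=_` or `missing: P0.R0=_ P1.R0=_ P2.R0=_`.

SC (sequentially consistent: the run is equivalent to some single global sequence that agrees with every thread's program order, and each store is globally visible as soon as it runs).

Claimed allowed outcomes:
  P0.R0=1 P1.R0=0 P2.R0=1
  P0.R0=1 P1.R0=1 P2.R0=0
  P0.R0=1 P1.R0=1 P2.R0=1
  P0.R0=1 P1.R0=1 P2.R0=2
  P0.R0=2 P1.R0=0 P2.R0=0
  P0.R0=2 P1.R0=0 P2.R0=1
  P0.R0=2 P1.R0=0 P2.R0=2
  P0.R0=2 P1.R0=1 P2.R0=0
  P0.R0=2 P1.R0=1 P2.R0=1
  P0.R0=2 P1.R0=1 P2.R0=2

outcome vector order: (P0.R0,P1.R0,P2.R0)
SC (9): (1,1,0); (1,1,1); (1,1,2); (2,0,0); (2,0,1); (2,0,2); (2,1,0); (2,1,1); (2,1,2)
claimed∖SC = {(1,0,1)}

spurious: P0.R0=1 P1.R0=0 P2.R0=1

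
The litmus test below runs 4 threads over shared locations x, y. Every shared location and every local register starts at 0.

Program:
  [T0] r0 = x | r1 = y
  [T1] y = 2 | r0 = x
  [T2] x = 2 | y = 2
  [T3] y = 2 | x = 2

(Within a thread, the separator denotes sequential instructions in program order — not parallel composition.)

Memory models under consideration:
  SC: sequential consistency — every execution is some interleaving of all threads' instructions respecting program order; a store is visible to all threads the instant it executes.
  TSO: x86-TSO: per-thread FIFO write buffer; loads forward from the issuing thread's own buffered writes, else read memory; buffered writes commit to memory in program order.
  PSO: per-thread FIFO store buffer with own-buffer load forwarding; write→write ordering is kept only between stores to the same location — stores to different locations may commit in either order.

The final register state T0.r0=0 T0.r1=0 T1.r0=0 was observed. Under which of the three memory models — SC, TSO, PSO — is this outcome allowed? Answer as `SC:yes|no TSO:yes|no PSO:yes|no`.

outcome vector order: (T0.r0,T0.r1,T1.r0)
under SC → 000; 002; 020; 022; 202; 220; 222
under TSO → 000; 002; 020; 022; 200; 202; 220; 222
under PSO → 000; 002; 020; 022; 200; 202; 220; 222
target 000 ∈ {SC,TSO,PSO}

SC:yes TSO:yes PSO:yes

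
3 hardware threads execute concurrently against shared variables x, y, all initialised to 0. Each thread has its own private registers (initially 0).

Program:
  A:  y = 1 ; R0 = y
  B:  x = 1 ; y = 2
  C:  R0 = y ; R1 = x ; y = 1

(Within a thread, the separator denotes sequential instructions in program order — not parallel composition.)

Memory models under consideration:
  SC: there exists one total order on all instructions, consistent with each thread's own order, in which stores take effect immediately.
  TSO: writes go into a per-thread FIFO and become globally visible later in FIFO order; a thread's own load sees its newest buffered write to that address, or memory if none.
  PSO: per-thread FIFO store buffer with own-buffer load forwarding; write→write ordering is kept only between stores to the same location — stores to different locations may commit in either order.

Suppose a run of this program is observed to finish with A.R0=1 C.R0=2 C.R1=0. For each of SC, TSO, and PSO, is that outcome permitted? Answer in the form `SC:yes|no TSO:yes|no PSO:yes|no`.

outcome vector order: (A.R0,C.R0,C.R1)
SC: 10 outcomes — {(1,0,0) (1,0,1) (1,1,0) (1,1,1) (1,2,1) (2,0,0) (2,0,1) (2,1,0) (2,1,1) (2,2,1)}
TSO: 10 outcomes — {(1,0,0) (1,0,1) (1,1,0) (1,1,1) (1,2,1) (2,0,0) (2,0,1) (2,1,0) (2,1,1) (2,2,1)}
PSO: 12 outcomes — {(1,0,0) (1,0,1) (1,1,0) (1,1,1) (1,2,0) (1,2,1) (2,0,0) (2,0,1) (2,1,0) (2,1,1) (2,2,0) (2,2,1)}
target (1,2,0) ∈ {PSO}

SC:no TSO:no PSO:yes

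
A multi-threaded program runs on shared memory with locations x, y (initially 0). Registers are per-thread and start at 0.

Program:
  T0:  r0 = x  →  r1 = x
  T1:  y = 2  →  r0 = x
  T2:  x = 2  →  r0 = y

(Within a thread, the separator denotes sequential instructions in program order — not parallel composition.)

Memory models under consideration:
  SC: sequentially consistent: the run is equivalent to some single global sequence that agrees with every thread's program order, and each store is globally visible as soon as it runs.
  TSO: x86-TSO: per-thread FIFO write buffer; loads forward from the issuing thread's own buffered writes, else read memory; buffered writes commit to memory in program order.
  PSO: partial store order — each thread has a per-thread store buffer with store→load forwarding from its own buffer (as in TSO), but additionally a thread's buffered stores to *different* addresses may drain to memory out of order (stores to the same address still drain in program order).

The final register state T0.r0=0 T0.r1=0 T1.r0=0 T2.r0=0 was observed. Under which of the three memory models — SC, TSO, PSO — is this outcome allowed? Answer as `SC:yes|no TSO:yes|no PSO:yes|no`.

SC:no TSO:yes PSO:yes

outcome vector order: (T0.r0,T0.r1,T1.r0,T2.r0)
[SC] allowed = {<0 0 0 2> <0 0 2 0> <0 0 2 2> <0 2 0 2> <0 2 2 0> <0 2 2 2> <2 2 0 2> <2 2 2 0> <2 2 2 2>}
[TSO] allowed = {<0 0 0 0> <0 0 0 2> <0 0 2 0> <0 0 2 2> <0 2 0 0> <0 2 0 2> <0 2 2 0> <0 2 2 2> <2 2 0 0> <2 2 0 2> <2 2 2 0> <2 2 2 2>}
[PSO] allowed = {<0 0 0 0> <0 0 0 2> <0 0 2 0> <0 0 2 2> <0 2 0 0> <0 2 0 2> <0 2 2 0> <0 2 2 2> <2 2 0 0> <2 2 0 2> <2 2 2 0> <2 2 2 2>}
target <0 0 0 0> ∈ {TSO,PSO}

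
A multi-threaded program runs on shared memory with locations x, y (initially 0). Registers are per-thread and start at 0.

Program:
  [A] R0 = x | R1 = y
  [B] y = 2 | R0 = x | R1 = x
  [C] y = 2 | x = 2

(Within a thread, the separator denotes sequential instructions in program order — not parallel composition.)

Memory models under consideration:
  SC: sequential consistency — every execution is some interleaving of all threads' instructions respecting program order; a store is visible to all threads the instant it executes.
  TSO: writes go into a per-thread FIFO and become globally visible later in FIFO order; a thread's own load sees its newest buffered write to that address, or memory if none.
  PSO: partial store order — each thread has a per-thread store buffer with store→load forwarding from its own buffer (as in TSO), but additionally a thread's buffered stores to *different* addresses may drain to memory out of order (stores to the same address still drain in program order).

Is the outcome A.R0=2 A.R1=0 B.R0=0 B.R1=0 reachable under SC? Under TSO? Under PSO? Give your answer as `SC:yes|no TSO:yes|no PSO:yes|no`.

outcome vector order: (A.R0,A.R1,B.R0,B.R1)
under SC → 0/0/0/0 0/0/0/2 0/0/2/2 0/2/0/0 0/2/0/2 0/2/2/2 2/2/0/0 2/2/0/2 2/2/2/2
under TSO → 0/0/0/0 0/0/0/2 0/0/2/2 0/2/0/0 0/2/0/2 0/2/2/2 2/2/0/0 2/2/0/2 2/2/2/2
under PSO → 0/0/0/0 0/0/0/2 0/0/2/2 0/2/0/0 0/2/0/2 0/2/2/2 2/0/0/0 2/0/0/2 2/0/2/2 2/2/0/0 2/2/0/2 2/2/2/2
target 2/0/0/0 ∈ {PSO}

SC:no TSO:no PSO:yes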